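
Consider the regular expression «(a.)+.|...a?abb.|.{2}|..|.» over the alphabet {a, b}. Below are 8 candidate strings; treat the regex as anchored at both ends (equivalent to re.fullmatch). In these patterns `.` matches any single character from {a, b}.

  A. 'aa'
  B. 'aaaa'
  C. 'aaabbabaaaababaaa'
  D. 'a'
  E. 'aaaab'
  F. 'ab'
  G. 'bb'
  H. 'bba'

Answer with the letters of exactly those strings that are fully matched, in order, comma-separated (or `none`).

A, D, E, F, G

A. 'aa' → match
B. 'aaaa' → no match
C → no match
D. 'a' → match
E. 'aaaab' → match
F. 'ab' → match
G. 'bb' → match
H. 'bba' → no match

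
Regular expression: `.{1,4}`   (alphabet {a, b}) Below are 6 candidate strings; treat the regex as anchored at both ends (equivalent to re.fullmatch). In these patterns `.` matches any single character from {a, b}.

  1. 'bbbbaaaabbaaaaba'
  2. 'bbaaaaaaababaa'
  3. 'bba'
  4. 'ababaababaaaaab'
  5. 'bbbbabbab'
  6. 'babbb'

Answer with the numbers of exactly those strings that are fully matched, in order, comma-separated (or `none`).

3

1 → no match
2 → no match
3 → match
4 → no match
5 → no match
6 → no match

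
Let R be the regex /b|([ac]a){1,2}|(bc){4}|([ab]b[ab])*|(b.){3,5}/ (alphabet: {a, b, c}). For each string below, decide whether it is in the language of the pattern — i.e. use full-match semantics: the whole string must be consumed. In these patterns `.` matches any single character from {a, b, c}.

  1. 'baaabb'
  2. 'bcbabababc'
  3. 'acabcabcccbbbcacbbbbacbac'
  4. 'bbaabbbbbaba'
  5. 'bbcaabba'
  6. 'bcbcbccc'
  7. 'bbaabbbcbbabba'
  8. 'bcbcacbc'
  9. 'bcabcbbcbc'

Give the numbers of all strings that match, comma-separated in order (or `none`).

1 → no match
2 → match
3 → no match
4 → match
5 → no match
6 → no match
7 → no match
8 → no match
9 → no match

2, 4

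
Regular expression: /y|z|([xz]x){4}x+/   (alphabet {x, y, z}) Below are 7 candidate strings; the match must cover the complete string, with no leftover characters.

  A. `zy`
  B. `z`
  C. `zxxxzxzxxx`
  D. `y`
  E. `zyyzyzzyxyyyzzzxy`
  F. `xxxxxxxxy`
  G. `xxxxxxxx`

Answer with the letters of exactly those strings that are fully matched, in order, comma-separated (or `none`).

B, C, D

A → no match
B → match
C → match
D → match
E → no match
F → no match
G → no match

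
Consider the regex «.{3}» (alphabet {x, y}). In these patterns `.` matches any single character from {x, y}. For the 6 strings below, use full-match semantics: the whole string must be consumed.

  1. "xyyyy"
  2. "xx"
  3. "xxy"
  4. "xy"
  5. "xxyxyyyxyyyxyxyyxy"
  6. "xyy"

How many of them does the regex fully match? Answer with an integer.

1 → no match
2 → no match
3 → match
4 → no match
5 → no match
6 → match
Total matched: 2

2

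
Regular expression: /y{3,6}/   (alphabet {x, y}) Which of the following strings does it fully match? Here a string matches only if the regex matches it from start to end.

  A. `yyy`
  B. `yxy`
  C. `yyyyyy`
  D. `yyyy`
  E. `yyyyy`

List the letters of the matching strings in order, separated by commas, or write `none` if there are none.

A. `yyy` → match
B. `yxy` → no match
C. `yyyyyy` → match
D. `yyyy` → match
E. `yyyyy` → match

A, C, D, E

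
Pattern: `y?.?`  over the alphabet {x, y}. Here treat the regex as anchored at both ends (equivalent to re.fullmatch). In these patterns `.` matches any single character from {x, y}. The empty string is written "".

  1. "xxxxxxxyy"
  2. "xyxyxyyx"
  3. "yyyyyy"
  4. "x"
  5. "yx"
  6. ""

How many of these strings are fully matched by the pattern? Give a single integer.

1 → no match
2 → no match
3 → no match
4 → match
5 → match
6 → match
Total matched: 3

3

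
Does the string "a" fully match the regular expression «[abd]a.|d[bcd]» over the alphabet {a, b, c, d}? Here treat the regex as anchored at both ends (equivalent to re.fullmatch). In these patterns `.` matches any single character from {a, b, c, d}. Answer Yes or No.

No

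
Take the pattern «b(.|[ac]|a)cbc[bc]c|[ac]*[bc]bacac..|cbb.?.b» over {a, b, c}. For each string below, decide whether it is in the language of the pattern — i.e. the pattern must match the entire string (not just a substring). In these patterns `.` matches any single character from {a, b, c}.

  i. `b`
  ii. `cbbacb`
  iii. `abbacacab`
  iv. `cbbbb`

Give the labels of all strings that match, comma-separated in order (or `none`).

ii, iii, iv

i. `b` → no match
ii. `cbbacb` → match
iii. `abbacacab` → match
iv. `cbbbb` → match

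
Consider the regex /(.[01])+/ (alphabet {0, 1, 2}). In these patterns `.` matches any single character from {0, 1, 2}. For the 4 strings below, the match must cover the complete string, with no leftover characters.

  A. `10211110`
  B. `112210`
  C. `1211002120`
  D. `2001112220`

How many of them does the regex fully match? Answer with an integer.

1

A → match
B → no match
C → no match
D → no match
Total matched: 1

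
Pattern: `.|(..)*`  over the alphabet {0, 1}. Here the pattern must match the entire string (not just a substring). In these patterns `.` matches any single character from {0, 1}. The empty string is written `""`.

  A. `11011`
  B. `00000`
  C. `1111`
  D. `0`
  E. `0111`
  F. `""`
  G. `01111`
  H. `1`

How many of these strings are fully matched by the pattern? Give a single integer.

5

A → no match
B → no match
C → match
D → match
E → match
F → match
G → no match
H → match
Total matched: 5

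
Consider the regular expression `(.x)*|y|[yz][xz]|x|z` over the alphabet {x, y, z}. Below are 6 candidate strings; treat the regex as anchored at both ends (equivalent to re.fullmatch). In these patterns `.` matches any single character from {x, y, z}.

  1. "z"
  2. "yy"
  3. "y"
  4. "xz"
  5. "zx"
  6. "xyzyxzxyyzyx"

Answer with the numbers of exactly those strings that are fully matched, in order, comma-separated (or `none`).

1 → match
2 → no match
3 → match
4 → no match
5 → match
6 → no match

1, 3, 5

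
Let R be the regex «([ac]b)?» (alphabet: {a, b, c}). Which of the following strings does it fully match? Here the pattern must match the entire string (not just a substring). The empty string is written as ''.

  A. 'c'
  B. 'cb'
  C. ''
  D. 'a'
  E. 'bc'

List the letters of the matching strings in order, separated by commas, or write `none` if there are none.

B, C

A. 'c' → no match
B. 'cb' → match
C. '' → match
D. 'a' → no match
E. 'bc' → no match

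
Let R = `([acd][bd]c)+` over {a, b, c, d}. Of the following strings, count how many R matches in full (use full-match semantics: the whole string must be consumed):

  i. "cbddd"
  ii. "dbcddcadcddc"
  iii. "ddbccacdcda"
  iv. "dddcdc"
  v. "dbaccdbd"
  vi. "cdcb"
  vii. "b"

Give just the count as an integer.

i. "cbddd" → no match — must end with "c"
ii. "dbcddcadcddc" → match
iii. "ddbccacdcda" → no match — must end with "c"
iv. "dddcdc" → no match
v. "dbaccdbd" → no match — must end with "c"
vi. "cdcb" → no match — must end with "c"
vii. "b" → no match — must end with "c"
Total matched: 1

1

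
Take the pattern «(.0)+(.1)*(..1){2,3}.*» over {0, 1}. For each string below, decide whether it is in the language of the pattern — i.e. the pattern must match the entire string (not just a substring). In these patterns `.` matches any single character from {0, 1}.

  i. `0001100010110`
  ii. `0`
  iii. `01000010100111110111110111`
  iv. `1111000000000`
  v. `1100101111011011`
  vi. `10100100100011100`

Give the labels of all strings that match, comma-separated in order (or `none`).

i → no match
ii → no match
iii → no match
iv → no match
v → no match
vi → no match

none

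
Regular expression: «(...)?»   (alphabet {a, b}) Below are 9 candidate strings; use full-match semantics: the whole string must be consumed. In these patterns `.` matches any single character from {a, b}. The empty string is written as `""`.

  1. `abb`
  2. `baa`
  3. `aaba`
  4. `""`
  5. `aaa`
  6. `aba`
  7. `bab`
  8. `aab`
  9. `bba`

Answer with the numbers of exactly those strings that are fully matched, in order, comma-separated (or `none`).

1 → match
2 → match
3 → no match
4 → match
5 → match
6 → match
7 → match
8 → match
9 → match

1, 2, 4, 5, 6, 7, 8, 9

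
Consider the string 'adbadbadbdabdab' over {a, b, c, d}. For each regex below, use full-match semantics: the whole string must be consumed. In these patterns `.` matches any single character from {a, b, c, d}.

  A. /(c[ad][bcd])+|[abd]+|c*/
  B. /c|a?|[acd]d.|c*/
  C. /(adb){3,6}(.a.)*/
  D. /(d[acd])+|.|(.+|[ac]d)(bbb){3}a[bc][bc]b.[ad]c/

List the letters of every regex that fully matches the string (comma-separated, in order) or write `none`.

A, C

A → match
B → no match
C → match
D → no match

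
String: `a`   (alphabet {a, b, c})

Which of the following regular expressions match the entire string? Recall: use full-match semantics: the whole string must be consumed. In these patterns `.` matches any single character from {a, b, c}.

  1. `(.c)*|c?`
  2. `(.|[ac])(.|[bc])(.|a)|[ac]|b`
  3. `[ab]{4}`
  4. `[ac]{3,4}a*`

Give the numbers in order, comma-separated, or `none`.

2

1 → no match
2 → match
3 → no match
4 → no match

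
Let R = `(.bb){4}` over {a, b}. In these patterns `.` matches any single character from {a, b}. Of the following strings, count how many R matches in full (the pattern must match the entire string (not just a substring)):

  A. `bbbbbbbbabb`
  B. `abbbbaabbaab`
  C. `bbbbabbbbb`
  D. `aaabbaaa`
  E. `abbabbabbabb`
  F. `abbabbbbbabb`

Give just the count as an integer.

2

A → no match
B → no match — must end with `bb`
C → no match
D → no match — must end with `bb`
E → match
F → match
Total matched: 2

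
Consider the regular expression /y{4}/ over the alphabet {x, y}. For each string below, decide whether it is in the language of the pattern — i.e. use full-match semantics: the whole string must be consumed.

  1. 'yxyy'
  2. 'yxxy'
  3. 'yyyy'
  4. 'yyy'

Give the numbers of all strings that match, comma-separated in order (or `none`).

1. 'yxyy' → no match
2. 'yxxy' → no match
3. 'yyyy' → match
4. 'yyy' → no match

3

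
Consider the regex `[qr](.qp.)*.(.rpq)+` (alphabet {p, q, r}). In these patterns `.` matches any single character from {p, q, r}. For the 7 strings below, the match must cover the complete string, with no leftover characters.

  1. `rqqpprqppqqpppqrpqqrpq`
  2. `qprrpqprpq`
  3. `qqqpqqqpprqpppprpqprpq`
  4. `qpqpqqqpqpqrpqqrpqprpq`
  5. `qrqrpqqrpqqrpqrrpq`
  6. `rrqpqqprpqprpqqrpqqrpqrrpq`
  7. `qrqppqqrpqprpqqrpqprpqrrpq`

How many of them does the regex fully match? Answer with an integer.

1 → match
2 → match
3 → match
4 → match
5 → match
6 → match
7 → match
Total matched: 7

7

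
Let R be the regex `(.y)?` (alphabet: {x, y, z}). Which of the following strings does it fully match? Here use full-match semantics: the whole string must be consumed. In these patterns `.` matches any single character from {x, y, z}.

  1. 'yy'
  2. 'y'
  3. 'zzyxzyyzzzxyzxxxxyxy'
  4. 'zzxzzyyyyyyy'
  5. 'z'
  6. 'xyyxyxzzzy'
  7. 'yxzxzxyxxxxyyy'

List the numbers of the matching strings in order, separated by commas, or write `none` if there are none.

1. 'yy' → match
2. 'y' → no match
3 → no match
4. 'zzxzzyyyyyyy' → no match
5. 'z' → no match
6. 'xyyxyxzzzy' → no match
7 → no match

1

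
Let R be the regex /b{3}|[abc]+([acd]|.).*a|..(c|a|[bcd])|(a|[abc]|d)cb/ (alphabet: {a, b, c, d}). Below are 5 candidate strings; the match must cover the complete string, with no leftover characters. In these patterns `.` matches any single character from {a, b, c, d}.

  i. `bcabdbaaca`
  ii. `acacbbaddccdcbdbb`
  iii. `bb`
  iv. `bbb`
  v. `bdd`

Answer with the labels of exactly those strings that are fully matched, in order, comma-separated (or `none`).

i. `bcabdbaaca` → match
ii → no match
iii. `bb` → no match
iv. `bbb` → match
v. `bdd` → match

i, iv, v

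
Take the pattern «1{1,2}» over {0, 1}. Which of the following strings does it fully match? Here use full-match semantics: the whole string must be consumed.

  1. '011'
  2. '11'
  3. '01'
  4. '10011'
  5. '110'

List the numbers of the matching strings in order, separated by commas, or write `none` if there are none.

1 → no match — must start with '1'
2 → match
3 → no match — must start with '1'
4 → no match
5 → no match — must end with '1'

2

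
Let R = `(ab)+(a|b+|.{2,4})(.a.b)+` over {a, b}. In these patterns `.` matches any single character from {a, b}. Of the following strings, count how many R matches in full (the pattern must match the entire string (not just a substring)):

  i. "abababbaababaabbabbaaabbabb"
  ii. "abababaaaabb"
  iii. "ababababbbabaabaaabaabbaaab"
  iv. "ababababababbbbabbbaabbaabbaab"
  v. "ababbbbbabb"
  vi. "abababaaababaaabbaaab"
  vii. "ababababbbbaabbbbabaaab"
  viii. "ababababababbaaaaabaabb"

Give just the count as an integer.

5

i → no match
ii. "abababaaaabb" → match
iii → match
iv → match
v. "ababbbbbabb" → match
vi → no match
vii → no match
viii → match
Total matched: 5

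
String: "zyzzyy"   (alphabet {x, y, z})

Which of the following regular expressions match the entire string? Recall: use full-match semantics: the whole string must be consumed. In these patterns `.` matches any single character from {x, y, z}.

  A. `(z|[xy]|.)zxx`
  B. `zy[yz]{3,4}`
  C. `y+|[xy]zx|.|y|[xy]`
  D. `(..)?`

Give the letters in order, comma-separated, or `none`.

B

A → no match — must end with "zxx"
B → match
C → no match
D → no match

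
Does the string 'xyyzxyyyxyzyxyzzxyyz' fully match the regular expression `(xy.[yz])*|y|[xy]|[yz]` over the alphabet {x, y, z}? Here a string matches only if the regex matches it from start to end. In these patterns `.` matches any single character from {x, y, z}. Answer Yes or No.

Yes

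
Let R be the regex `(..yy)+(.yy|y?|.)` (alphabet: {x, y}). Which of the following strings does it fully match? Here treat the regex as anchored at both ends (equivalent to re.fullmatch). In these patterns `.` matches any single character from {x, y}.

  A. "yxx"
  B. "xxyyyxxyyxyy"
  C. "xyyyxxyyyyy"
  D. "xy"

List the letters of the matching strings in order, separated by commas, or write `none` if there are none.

C

A → no match
B → no match
C → match
D → no match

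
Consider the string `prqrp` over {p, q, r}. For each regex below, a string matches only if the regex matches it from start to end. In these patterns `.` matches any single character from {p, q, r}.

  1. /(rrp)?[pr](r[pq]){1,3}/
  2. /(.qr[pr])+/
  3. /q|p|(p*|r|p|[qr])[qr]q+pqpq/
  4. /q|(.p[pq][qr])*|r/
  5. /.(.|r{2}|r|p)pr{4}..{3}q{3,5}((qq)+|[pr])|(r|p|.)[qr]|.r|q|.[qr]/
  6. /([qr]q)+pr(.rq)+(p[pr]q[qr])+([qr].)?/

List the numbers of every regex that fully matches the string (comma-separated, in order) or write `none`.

1

1 → match
2 → no match
3 → no match
4 → no match
5 → no match
6 → no match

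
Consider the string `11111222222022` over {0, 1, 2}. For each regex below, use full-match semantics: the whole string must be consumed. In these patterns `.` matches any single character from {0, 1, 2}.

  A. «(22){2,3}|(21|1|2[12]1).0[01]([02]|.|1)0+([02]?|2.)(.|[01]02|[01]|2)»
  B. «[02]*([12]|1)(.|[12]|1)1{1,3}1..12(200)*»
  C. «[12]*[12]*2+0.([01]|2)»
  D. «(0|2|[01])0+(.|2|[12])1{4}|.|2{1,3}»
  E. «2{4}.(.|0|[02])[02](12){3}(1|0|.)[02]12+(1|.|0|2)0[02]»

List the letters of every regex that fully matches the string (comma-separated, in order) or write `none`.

A → no match
B → no match
C → match
D → no match
E → no match — must start with `2`

C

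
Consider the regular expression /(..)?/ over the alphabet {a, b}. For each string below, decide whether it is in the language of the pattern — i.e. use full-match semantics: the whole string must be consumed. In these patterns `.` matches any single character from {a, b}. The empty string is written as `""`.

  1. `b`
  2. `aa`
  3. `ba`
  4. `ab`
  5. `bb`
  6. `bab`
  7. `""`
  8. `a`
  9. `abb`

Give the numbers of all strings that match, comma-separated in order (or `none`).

1 → no match
2 → match
3 → match
4 → match
5 → match
6 → no match
7 → match
8 → no match
9 → no match

2, 3, 4, 5, 7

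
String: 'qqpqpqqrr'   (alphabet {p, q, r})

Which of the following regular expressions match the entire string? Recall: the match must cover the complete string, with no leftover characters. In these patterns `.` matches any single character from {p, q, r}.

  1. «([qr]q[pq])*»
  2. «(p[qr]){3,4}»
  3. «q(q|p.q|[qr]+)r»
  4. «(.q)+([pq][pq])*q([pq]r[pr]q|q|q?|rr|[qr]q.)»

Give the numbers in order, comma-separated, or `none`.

4

1 → no match
2 → no match — must start with 'p'
3 → no match
4 → match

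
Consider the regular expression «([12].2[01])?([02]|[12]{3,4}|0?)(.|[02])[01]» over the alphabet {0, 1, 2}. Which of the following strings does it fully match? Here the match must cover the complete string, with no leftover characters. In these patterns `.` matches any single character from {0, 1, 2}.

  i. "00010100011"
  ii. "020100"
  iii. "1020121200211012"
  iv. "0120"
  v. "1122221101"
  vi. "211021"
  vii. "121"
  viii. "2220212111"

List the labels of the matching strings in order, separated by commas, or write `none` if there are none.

i. "00010100011" → no match
ii. "020100" → no match
iii → no match
iv. "0120" → no match
v. "1122221101" → no match
vi. "211021" → no match
vii. "121" → no match
viii. "2220212111" → match

viii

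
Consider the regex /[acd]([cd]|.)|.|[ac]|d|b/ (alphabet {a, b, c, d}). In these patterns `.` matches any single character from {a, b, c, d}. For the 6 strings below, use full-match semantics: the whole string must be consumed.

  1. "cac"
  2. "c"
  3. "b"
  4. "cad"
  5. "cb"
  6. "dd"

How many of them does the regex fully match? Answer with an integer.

1 → no match
2 → match
3 → match
4 → no match
5 → match
6 → match
Total matched: 4

4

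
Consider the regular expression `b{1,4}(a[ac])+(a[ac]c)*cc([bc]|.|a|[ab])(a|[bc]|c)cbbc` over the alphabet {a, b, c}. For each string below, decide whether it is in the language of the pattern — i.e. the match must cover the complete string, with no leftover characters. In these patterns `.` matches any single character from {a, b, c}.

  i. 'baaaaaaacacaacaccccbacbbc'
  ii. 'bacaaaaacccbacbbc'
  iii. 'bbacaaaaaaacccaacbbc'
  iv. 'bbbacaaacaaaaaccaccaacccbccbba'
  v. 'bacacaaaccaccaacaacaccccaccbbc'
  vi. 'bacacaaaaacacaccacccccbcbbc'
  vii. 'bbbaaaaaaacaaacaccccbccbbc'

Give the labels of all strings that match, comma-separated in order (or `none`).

i, ii, iii, v, vi, vii

i → match
ii → match
iii → match
iv → no match — must end with 'cbbc'
v → match
vi → match
vii → match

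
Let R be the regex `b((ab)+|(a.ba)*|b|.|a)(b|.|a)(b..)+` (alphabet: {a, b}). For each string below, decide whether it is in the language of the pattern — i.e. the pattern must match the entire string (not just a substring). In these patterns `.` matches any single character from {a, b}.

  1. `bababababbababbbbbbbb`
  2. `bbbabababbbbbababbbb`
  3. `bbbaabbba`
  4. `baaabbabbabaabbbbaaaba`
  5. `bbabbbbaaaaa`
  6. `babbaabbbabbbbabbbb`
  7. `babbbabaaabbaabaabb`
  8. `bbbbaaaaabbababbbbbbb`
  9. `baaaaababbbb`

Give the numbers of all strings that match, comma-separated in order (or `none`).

none

1 → no match
2 → no match
3 → no match
4 → no match
5 → no match
6 → no match
7 → no match
8 → no match
9 → no match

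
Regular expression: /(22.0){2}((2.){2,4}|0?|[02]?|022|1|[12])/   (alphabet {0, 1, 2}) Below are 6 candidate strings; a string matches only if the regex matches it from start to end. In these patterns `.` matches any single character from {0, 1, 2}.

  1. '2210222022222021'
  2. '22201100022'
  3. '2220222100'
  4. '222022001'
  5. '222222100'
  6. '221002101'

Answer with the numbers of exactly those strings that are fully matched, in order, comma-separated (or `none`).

1, 4

1 → match
2 → no match
3 → no match
4 → match
5 → no match
6 → no match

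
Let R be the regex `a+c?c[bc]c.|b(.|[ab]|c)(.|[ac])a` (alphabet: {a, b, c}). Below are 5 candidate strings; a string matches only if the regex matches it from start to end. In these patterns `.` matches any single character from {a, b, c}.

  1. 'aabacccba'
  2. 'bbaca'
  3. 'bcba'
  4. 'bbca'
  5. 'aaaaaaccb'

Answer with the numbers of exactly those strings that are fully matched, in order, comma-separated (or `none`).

3, 4

1 → no match
2 → no match
3 → match
4 → match
5 → no match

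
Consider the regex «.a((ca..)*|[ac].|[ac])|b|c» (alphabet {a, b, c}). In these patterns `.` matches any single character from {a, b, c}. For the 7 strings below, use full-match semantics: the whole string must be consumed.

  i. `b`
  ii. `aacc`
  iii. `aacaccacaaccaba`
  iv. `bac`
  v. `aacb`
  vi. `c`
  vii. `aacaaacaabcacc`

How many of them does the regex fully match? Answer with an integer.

6

i → match
ii → match
iii → no match
iv → match
v → match
vi → match
vii → match
Total matched: 6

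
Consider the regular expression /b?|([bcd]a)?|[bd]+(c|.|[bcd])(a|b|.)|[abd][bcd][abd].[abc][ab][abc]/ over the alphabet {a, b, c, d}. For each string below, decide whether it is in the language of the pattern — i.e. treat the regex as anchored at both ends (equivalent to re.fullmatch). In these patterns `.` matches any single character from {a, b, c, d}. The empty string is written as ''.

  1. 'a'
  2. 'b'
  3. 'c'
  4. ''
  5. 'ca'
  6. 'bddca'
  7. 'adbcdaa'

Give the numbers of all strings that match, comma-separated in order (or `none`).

2, 4, 5, 6

1 → no match
2 → match
3 → no match
4 → match
5 → match
6 → match
7 → no match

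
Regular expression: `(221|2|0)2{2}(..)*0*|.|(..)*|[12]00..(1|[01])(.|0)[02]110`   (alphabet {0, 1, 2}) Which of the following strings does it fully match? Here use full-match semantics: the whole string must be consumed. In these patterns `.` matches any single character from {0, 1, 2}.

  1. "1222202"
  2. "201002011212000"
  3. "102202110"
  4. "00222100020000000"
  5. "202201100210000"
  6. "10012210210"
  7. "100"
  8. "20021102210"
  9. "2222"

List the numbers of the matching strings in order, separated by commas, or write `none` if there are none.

9

1 → no match
2 → no match
3 → no match
4 → no match
5 → no match
6 → no match
7 → no match
8 → no match
9 → match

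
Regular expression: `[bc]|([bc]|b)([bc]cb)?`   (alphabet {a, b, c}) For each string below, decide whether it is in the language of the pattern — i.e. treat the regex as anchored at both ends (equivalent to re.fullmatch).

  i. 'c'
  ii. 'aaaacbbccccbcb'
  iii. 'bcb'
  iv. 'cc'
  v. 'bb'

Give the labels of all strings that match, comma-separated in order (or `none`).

i. 'c' → match
ii → no match
iii. 'bcb' → no match
iv. 'cc' → no match
v. 'bb' → no match

i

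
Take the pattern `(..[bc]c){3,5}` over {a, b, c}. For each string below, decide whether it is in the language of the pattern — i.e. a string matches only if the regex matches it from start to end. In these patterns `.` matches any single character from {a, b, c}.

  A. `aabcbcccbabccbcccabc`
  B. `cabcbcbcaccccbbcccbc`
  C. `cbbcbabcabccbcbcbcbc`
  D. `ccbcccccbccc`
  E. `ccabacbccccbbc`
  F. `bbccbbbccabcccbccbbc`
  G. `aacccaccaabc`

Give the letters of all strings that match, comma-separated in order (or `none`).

A, B, C, D, F, G

A → match
B → match
C → match
D → match
E → no match
F → match
G → match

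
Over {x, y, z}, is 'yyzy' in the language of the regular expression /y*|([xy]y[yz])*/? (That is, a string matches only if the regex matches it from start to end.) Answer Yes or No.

No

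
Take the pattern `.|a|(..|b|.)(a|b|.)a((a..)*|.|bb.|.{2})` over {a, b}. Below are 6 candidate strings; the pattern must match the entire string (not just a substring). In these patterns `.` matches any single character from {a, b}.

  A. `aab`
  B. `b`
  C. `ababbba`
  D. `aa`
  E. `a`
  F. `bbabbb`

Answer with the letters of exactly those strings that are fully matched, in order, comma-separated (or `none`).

A → no match
B → match
C → no match
D → no match
E → match
F → match

B, E, F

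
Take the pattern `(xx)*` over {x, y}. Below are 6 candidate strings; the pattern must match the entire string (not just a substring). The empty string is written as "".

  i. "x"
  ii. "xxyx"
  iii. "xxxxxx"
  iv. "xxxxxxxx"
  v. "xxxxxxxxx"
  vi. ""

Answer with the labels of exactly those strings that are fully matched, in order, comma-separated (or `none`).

iii, iv, vi

i → no match
ii → no match
iii → match
iv → match
v → no match
vi → match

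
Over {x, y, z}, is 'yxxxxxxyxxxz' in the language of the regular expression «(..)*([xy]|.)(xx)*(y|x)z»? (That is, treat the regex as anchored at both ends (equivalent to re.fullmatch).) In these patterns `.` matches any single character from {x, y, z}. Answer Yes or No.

No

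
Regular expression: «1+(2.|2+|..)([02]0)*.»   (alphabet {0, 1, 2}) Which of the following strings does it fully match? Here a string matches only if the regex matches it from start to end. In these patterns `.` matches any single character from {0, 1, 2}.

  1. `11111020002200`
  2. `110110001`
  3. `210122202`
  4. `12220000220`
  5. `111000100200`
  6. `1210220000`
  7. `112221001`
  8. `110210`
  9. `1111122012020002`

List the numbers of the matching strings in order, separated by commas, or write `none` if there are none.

1 → no match
2. `110110001` → no match
3. `210122202` → no match — must start with `1`
4. `12220000220` → no match
5. `111000100200` → no match
6. `1210220000` → no match
7. `112221001` → no match
8. `110210` → no match
9 → no match

none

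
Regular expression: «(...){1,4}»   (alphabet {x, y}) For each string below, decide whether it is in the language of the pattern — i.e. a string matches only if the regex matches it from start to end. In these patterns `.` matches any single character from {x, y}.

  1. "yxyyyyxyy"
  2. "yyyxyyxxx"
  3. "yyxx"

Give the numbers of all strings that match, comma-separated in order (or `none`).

1 → match
2 → match
3 → no match

1, 2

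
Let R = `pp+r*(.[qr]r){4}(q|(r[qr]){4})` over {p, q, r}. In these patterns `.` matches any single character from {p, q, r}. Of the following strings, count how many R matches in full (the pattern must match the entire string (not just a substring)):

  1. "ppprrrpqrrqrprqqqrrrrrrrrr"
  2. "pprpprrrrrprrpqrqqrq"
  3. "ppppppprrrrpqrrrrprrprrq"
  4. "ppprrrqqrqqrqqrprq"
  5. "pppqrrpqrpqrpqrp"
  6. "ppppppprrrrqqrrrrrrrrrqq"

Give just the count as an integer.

1

1 → no match
2 → no match
3 → match
4 → no match
5 → no match
6 → no match
Total matched: 1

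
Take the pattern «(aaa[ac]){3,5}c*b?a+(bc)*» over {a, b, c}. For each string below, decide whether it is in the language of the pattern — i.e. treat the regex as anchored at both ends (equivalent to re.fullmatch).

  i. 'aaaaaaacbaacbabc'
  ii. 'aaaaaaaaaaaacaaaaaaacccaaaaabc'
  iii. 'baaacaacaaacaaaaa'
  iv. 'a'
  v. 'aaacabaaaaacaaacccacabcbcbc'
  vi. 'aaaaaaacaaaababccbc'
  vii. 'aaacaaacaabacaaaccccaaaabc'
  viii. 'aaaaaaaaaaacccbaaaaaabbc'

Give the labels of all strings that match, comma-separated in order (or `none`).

none

i → no match
ii → no match
iii → no match — must start with 'aaa'
iv → no match — must start with 'aaa'
v → no match
vi → no match
vii → no match
viii → no match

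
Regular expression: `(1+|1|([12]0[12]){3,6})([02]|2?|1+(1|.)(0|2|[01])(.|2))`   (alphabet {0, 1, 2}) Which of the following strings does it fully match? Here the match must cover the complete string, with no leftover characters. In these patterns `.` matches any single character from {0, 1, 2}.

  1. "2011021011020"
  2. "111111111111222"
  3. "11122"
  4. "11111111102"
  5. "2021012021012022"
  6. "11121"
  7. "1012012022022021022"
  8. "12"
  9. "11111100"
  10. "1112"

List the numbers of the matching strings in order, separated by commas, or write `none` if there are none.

1 → match
2 → match
3 → match
4 → match
5 → match
6 → match
7 → match
8 → match
9 → match
10 → match

1, 2, 3, 4, 5, 6, 7, 8, 9, 10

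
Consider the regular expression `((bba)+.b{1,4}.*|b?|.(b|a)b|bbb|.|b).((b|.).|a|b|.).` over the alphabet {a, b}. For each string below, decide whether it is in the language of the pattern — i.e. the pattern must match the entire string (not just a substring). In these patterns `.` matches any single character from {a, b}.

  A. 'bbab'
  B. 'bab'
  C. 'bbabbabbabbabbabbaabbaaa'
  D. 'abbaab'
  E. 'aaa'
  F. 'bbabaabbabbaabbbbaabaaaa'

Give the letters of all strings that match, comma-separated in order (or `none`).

A, B, C, D, E

A → match
B → match
C → match
D → match
E → match
F → no match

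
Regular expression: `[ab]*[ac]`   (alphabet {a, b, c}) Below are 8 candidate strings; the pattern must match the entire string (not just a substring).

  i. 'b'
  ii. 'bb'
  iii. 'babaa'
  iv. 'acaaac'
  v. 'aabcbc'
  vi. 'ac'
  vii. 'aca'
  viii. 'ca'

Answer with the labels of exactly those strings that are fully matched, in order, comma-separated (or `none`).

iii, vi

i. 'b' → no match
ii. 'bb' → no match
iii. 'babaa' → match
iv. 'acaaac' → no match
v. 'aabcbc' → no match
vi. 'ac' → match
vii. 'aca' → no match
viii. 'ca' → no match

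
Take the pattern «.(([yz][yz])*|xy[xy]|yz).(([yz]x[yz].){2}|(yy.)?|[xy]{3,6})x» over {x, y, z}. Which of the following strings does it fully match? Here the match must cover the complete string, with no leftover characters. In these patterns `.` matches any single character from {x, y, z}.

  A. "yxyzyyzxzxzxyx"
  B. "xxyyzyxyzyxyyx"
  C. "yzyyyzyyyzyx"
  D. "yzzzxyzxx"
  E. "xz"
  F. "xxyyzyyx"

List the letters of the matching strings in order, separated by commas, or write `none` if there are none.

A → no match
B → match
C. "yzyyyzyyyzyx" → no match
D. "yzzzxyzxx" → no match
E. "xz" → no match — must end with "x"
F. "xxyyzyyx" → no match

B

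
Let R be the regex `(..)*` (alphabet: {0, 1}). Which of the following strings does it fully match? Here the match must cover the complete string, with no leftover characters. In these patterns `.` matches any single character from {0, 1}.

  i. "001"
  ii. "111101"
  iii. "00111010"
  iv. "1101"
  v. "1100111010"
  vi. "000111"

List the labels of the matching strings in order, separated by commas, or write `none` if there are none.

i → no match
ii → match
iii → match
iv → match
v → match
vi → match

ii, iii, iv, v, vi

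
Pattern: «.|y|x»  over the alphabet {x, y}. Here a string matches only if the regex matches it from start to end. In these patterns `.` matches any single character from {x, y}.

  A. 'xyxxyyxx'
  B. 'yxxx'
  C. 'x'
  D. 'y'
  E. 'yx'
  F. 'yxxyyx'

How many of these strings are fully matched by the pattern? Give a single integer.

A → no match
B → no match
C → match
D → match
E → no match
F → no match
Total matched: 2

2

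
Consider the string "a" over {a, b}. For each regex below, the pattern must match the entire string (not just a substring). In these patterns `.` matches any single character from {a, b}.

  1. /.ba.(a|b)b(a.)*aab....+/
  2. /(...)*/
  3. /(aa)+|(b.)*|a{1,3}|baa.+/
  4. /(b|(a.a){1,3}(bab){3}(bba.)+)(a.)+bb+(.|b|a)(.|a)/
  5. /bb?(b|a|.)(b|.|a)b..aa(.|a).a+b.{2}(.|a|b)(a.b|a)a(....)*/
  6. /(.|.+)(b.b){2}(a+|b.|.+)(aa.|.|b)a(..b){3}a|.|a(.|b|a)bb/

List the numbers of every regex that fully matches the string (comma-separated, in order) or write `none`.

1 → no match
2 → no match
3 → match
4 → no match
5 → no match — must start with "b"
6 → match

3, 6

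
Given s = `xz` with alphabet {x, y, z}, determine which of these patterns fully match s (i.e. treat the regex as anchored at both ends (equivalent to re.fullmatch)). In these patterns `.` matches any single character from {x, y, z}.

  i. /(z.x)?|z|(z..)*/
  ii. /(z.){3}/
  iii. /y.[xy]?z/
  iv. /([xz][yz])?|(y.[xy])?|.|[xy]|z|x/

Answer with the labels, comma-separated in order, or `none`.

i → no match
ii → no match — must start with `z`
iii → no match — must start with `y`
iv → match

iv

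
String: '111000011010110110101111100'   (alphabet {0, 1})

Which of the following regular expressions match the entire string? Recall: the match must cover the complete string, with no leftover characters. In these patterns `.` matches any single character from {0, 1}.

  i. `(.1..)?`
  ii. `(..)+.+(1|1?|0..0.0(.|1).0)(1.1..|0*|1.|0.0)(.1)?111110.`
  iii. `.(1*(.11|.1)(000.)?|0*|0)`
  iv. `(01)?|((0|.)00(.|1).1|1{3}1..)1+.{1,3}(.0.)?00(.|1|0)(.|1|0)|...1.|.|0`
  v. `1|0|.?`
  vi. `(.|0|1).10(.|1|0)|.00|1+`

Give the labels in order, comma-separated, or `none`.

i → no match
ii → match
iii → no match
iv → no match
v → no match
vi → no match

ii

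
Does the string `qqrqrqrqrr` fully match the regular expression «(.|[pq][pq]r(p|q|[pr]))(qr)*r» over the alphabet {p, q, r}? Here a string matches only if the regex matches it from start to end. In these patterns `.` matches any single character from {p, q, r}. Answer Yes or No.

Yes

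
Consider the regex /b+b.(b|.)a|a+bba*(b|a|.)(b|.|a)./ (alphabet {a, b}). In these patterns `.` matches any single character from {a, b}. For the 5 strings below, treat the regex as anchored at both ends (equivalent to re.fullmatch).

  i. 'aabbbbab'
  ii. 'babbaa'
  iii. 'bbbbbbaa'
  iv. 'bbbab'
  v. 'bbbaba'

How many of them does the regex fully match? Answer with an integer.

i → no match
ii → no match
iii → match
iv → no match
v → match
Total matched: 2

2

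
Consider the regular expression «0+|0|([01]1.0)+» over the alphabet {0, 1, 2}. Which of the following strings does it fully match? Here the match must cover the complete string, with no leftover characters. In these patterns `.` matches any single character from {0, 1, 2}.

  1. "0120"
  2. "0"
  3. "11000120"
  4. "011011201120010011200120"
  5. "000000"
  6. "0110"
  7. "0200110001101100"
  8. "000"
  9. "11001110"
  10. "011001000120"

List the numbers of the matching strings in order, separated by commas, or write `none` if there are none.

1. "0120" → match
2. "0" → match
3. "11000120" → match
4 → match
5. "000000" → match
6. "0110" → match
7 → no match
8. "000" → match
9. "11001110" → match
10. "011001000120" → match

1, 2, 3, 4, 5, 6, 8, 9, 10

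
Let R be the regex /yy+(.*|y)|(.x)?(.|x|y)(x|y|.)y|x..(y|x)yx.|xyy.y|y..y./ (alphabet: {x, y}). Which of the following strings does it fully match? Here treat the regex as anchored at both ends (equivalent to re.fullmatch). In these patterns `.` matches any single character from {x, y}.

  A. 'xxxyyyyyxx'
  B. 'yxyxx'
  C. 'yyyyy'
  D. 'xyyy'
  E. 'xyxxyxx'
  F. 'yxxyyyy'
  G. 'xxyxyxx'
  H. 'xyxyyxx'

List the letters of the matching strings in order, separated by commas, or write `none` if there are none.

C, E, G, H

A → no match
B → no match
C → match
D → no match
E → match
F → no match
G → match
H → match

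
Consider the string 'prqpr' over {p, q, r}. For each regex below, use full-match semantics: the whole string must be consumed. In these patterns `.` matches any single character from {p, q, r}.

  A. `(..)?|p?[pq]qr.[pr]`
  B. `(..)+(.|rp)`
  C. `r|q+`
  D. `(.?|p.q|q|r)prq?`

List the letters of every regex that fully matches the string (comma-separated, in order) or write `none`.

B, D

A → no match
B → match
C → no match
D → match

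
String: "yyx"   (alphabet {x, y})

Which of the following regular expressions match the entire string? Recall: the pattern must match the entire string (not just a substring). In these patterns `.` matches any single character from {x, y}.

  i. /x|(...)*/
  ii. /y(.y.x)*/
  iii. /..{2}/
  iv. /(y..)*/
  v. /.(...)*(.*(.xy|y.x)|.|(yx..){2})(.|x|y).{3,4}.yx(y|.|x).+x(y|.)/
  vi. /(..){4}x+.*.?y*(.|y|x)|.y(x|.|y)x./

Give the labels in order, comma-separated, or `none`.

i → match
ii → no match
iii → match
iv → match
v → no match
vi → no match

i, iii, iv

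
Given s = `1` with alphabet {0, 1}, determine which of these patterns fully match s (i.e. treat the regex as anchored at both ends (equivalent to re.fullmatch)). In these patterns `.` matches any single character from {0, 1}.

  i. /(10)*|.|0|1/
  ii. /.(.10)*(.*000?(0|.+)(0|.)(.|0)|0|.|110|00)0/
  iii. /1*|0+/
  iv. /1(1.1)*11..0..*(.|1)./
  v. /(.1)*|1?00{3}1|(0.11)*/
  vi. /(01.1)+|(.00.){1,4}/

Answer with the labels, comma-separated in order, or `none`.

i → match
ii → no match — must end with `0`
iii → match
iv → no match
v → no match
vi → no match

i, iii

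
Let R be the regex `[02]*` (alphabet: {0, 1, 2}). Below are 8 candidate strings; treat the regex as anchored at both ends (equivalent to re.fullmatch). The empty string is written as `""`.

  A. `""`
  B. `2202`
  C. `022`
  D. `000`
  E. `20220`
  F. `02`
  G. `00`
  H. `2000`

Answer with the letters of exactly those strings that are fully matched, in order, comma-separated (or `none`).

A. `""` → match
B. `2202` → match
C. `022` → match
D. `000` → match
E. `20220` → match
F. `02` → match
G. `00` → match
H. `2000` → match

A, B, C, D, E, F, G, H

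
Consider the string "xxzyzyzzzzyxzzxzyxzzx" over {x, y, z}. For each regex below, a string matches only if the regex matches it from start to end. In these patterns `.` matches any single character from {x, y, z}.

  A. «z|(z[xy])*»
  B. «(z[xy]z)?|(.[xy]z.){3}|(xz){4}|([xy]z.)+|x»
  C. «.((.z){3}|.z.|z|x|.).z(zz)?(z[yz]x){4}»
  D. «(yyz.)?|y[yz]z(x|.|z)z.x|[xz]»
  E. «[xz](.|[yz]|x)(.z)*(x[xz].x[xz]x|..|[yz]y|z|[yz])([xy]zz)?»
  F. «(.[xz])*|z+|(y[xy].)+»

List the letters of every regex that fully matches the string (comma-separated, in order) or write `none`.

C

A → no match
B → no match
C → match
D → no match
E → no match
F → no match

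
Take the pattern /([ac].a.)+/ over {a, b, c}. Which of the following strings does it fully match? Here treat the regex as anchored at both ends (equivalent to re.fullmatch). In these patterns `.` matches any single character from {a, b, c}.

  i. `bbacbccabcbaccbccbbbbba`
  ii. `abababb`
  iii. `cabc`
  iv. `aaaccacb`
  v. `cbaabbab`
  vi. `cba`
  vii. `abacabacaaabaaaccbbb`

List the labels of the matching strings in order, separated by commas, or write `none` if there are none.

i → no match
ii → no match
iii → no match
iv → no match
v → no match
vi → no match
vii → no match

none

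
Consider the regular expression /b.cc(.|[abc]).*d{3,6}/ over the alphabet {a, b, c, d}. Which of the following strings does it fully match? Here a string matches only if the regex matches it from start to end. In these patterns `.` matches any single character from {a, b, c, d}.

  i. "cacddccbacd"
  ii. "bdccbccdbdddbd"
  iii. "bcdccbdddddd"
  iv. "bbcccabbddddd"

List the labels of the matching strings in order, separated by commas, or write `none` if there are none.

iv

i → no match — must start with "b"
ii → no match
iii → no match
iv → match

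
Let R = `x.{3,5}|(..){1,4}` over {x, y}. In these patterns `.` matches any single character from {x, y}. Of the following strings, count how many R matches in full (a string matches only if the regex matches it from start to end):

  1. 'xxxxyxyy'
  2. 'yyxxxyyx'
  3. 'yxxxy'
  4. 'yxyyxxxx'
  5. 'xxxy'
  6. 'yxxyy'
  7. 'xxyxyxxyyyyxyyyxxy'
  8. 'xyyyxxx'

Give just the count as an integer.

1 → match
2 → match
3 → no match
4 → match
5 → match
6 → no match
7 → no match
8 → no match
Total matched: 4

4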